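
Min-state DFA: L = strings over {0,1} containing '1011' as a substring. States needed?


KMP-style automaton: 4 progress states + 1 absorbing accept = 5
Minimal DFA: 5 states


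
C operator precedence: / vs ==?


'/' is multiplicative (level 10); '==' is equality (level 6)
Higher level binds tighter
'/' has higher precedence than '=='


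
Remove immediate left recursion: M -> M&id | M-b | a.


Left-recursive alternatives: M&id, M-b; non-recursive: a
Introduce M': M -> aM', M' -> &idM' | -bM' | ε


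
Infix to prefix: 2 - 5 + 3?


left-to-right (same/higher precedence on left): tree is (+ (- 2 5) 3)
Prefix: + - 2 5 3


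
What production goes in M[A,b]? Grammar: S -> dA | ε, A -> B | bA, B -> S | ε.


For [A, b]: 'b' ∈ FIRST(bA)
Entry: A -> bA


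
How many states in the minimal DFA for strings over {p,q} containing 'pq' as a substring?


KMP-style automaton: 2 progress states + 1 absorbing accept = 3
Minimal DFA: 3 states


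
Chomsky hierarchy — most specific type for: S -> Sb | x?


Left-linear: every RHS is a terminal or one nonterminal followed by a terminal
Classification: Type 3 (Regular)


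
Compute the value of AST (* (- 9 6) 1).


Evaluate inner: (- 9 6) = 3
Evaluate root: (* 3 1) = 3
Result: 3


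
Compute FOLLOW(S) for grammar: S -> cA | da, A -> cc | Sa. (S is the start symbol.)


$ ∈ FOLLOW(S). For each A -> αBβ: add FIRST(β)\{ε} to FOLLOW(B); if β nullable, add FOLLOW(A).
FOLLOW(S) = {$, a}


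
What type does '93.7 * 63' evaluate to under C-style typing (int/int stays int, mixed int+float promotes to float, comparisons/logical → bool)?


Operand types: float * int
Rule: mixed int/float promotes to float; int/int stays int
Result type: float


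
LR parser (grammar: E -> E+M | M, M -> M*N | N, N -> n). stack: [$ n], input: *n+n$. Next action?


'n' on top is the handle for N -> n
Action: reduce (N -> n)


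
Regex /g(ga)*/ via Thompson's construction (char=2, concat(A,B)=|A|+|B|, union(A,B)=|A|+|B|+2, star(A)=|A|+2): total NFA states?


Syntax tree has 3 char leaf(s), 0 union(s), 1 star(s)
chars contribute 3×2 = 6; each union adds +2; each star adds +2
Total: 6 + 0 + 2 = 8 states


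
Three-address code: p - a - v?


Break into single-operator statements:
t1 = p - a
t2 = t1 - v


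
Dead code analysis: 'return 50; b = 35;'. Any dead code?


statement follows a return and is unreachable
Dead: 'b = 35'


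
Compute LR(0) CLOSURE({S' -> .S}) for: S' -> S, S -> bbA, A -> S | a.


Start: S' -> .S
For each item with dot before a nonterminal B, add B -> .γ for every B-production
Closure: [S' -> .S, S -> .bbA]


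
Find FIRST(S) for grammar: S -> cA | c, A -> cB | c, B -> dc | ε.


Per alternative of S: FIRST(cA) = {c}; FIRST(c) = {c}
FIRST(S) = {c}


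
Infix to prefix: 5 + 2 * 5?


'*' binds tighter: tree is (+ 5 (* 2 5))
Prefix: + 5 * 2 5


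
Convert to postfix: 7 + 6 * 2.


* has higher precedence, evaluate 6*2 first
Postfix: 7 6 2 * +


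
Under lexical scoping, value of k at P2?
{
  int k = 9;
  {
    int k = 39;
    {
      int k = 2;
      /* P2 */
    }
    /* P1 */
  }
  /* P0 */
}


k declared in the same block as P2
k = 2


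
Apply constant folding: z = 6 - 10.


6 - 10 = -4 at compile time
Optimized: z = -4


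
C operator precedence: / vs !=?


'/' is multiplicative (level 10); '!=' is equality (level 6)
Higher level binds tighter
'/' has higher precedence than '!='


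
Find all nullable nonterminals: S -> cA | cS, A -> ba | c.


A nonterminal is nullable iff some alternative derives ε (directly, or every symbol in it is nullable)
Nullable: {}


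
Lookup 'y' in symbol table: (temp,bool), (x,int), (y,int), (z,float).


Lookup 'y' → type int


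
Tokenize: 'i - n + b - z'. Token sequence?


Scan left to right, longest-match per lexeme
Tokens: ID(i), OP(-), ID(n), OP(+), ID(b), OP(-), ID(z)


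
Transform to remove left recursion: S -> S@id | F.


Left-recursive alternatives: S@id; non-recursive: F
Introduce S': S -> FS', S' -> @idS' | ε


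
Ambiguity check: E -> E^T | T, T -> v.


precedence layered via separate nonterminal T: deterministic
Unambiguous


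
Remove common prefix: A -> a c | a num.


Common prefix: 'a'
Factored: A -> a A', A' -> c | num


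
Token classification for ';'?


Pattern: delimiter/punctuation
Type: PUNCTUATION


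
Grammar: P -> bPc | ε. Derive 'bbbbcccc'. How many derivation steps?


Derivation: P => bPc => bbPcc => bbbPccc => bbbbPcccc => bbbbcccc
Steps: 5


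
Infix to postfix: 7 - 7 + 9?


Left to right (same or higher precedence on left)
Postfix: 7 7 - 9 +


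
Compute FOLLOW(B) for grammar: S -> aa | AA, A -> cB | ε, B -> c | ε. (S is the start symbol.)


$ ∈ FOLLOW(S). For each A -> αBβ: add FIRST(β)\{ε} to FOLLOW(B); if β nullable, add FOLLOW(A).
FOLLOW(B) = {$, c}


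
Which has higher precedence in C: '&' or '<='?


'<=' is relational (level 7); '&' is bitwise AND (level 5)
Higher level binds tighter
'<=' has higher precedence than '&'


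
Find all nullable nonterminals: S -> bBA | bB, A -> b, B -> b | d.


A nonterminal is nullable iff some alternative derives ε (directly, or every symbol in it is nullable)
Nullable: {}


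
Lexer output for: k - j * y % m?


Scan left to right, longest-match per lexeme
Tokens: ID(k), OP(-), ID(j), OP(*), ID(y), OP(%), ID(m)


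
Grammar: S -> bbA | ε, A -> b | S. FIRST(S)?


Per alternative of S: FIRST(bbA) = {b}; FIRST(ε) = {ε}
FIRST(S) = {b, ε}


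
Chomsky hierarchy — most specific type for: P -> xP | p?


Right-linear: every RHS is a terminal or a terminal followed by one nonterminal
Classification: Type 3 (Regular)


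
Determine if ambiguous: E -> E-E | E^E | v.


'v-v^v' has two parse trees (no precedence encoded between - and ^)
Ambiguous


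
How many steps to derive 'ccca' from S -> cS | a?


Derivation: S => cS => ccS => cccS => ccca
Steps: 4


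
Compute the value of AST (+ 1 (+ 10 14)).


Evaluate inner: (+ 10 14) = 24
Evaluate root: (+ 1 24) = 25
Result: 25


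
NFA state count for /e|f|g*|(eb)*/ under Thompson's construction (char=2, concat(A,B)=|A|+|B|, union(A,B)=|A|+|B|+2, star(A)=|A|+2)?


Syntax tree has 5 char leaf(s), 3 union(s), 2 star(s)
chars contribute 5×2 = 10; each union adds +2; each star adds +2
Total: 10 + 6 + 4 = 20 states


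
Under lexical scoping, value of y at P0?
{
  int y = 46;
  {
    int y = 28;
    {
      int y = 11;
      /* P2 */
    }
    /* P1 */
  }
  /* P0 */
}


y declared in the same block as P0
y = 46


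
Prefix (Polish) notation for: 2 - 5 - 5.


left-to-right (same/higher precedence on left): tree is (- (- 2 5) 5)
Prefix: - - 2 5 5


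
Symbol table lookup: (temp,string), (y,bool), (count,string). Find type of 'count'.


Lookup 'count' → type string


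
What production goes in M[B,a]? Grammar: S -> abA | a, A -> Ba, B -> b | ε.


For [B, a]: ε is nullable and 'a' ∈ FOLLOW(B)
Entry: B -> ε


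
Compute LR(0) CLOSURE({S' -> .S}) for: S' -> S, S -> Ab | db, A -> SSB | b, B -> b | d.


Start: S' -> .S
For each item with dot before a nonterminal B, add B -> .γ for every B-production
Closure: [S' -> .S, S -> .Ab, S -> .db, A -> .SSB, A -> .b]


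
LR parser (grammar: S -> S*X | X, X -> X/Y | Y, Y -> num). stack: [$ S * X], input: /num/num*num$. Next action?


'/' can extend X; shift to build X -> X/Y
Action: shift


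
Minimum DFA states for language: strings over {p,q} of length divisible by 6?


Track length mod 6: states 0..5, accept at 0
Minimal DFA: 6 states


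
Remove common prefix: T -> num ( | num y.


Common prefix: 'num'
Factored: T -> num T', T' -> ( | y


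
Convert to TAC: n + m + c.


Break into single-operator statements:
t1 = n + m
t2 = t1 + c


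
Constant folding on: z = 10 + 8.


10 + 8 = 18 at compile time
Optimized: z = 18


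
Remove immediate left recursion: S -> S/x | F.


Left-recursive alternatives: S/x; non-recursive: F
Introduce S': S -> FS', S' -> /xS' | ε


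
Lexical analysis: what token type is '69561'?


Pattern: digits only
Type: INTEGER_LITERAL


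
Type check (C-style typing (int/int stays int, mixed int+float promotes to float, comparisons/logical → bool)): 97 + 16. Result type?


Operand types: int + int
Rule: mixed int/float promotes to float; int/int stays int
Result type: int


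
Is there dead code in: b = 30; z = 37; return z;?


b is assigned but never read
Dead: 'b = 30'


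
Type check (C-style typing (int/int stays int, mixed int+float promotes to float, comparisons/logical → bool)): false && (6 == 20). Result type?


Operand types: bool && bool
Rule: logical operators take bool operands and yield bool
Result type: bool


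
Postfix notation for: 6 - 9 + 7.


Left to right (same or higher precedence on left)
Postfix: 6 9 - 7 +


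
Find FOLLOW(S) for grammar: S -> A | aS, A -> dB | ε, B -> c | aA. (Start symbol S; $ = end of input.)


$ ∈ FOLLOW(S). For each A -> αBβ: add FIRST(β)\{ε} to FOLLOW(B); if β nullable, add FOLLOW(A).
FOLLOW(S) = {$}


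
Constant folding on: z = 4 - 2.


4 - 2 = 2 at compile time
Optimized: z = 2


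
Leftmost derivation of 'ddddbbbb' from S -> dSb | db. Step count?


Derivation: S => dSb => ddSbb => dddSbbb => ddddbbbb
Steps: 4


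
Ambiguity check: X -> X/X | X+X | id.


'id/id+id' has two parse trees (no precedence encoded between / and +)
Ambiguous


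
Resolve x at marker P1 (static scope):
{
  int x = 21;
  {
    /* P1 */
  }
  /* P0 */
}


P1's block does not declare x; resolves to the enclosing declaration at depth 0
x = 21


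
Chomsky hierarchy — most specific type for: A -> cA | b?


Right-linear: every RHS is a terminal or a terminal followed by one nonterminal
Classification: Type 3 (Regular)


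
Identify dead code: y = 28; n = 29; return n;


y is assigned but never read
Dead: 'y = 28'


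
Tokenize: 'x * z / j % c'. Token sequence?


Scan left to right, longest-match per lexeme
Tokens: ID(x), OP(*), ID(z), OP(/), ID(j), OP(%), ID(c)


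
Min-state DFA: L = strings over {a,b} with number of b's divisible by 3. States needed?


Track (count of b) mod 3: states 0..2, accept at 0
Minimal DFA: 3 states


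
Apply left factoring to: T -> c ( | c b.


Common prefix: 'c'
Factored: T -> c T', T' -> ( | b


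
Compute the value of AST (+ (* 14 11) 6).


Evaluate inner: (* 14 11) = 154
Evaluate root: (+ 154 6) = 160
Result: 160


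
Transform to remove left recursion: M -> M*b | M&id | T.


Left-recursive alternatives: M*b, M&id; non-recursive: T
Introduce M': M -> TM', M' -> *bM' | &idM' | ε


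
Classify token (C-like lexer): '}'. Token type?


Pattern: delimiter/punctuation
Type: PUNCTUATION


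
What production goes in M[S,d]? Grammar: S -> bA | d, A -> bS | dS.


For [S, d]: 'd' ∈ FIRST(d)
Entry: S -> d


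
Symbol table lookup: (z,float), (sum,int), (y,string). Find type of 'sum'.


Lookup 'sum' → type int


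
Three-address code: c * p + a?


Break into single-operator statements:
t1 = c * p
t2 = t1 + a


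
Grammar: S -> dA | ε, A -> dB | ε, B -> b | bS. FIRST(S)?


Per alternative of S: FIRST(dA) = {d}; FIRST(ε) = {ε}
FIRST(S) = {d, ε}


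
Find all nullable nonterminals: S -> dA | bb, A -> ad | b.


A nonterminal is nullable iff some alternative derives ε (directly, or every symbol in it is nullable)
Nullable: {}


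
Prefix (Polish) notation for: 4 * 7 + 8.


left-to-right (same/higher precedence on left): tree is (+ (* 4 7) 8)
Prefix: + * 4 7 8


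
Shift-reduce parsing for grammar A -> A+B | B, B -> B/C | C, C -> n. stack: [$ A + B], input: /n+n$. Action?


'/' can extend B; shift to build B -> B/C
Action: shift


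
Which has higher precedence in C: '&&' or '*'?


'*' is multiplicative (level 10); '&&' is logical AND (level 2)
Higher level binds tighter
'*' has higher precedence than '&&'


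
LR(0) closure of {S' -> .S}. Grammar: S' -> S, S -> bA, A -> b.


Start: S' -> .S
For each item with dot before a nonterminal B, add B -> .γ for every B-production
Closure: [S' -> .S, S -> .bA]


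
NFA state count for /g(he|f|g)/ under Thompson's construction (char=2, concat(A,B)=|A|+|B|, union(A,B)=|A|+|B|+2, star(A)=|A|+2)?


Syntax tree has 5 char leaf(s), 2 union(s), 0 star(s)
chars contribute 5×2 = 10; each union adds +2; each star adds +2
Total: 10 + 4 + 0 = 14 states


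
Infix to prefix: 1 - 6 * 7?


'*' binds tighter: tree is (- 1 (* 6 7))
Prefix: - 1 * 6 7


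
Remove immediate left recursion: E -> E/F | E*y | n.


Left-recursive alternatives: E/F, E*y; non-recursive: n
Introduce E': E -> nE', E' -> /FE' | *yE' | ε


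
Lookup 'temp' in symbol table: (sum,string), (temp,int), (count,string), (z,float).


Lookup 'temp' → type int


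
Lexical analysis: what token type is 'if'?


Pattern: reserved word
Type: KEYWORD


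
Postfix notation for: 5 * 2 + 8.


Left to right (same or higher precedence on left)
Postfix: 5 2 * 8 +


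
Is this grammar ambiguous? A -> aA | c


right-linear, alternatives start with distinct terminals 'a' vs 'c': unique leftmost derivation
Unambiguous


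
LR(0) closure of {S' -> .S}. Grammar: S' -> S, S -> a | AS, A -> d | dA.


Start: S' -> .S
For each item with dot before a nonterminal B, add B -> .γ for every B-production
Closure: [S' -> .S, S -> .a, S -> .AS, A -> .d, A -> .dA]


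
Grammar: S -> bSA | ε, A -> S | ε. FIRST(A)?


Per alternative of A: FIRST(S) = {b, ε}; FIRST(ε) = {ε}
FIRST(A) = {b, ε}


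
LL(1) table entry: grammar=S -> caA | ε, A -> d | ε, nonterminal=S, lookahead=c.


For [S, c]: 'c' ∈ FIRST(caA)
Entry: S -> caA


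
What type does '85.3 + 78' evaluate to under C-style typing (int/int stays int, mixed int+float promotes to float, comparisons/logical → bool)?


Operand types: float + int
Rule: mixed int/float promotes to float; int/int stays int
Result type: float


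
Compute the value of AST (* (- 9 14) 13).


Evaluate inner: (- 9 14) = -5
Evaluate root: (* -5 13) = -65
Result: -65


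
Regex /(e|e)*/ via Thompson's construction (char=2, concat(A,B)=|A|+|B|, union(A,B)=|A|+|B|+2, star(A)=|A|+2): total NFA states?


Syntax tree has 2 char leaf(s), 1 union(s), 1 star(s)
chars contribute 2×2 = 4; each union adds +2; each star adds +2
Total: 4 + 2 + 2 = 8 states


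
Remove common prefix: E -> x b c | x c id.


Common prefix: 'x'
Factored: E -> x E', E' -> b c | c id


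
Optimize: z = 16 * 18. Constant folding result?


16 * 18 = 288 at compile time
Optimized: z = 288


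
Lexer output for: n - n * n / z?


Scan left to right, longest-match per lexeme
Tokens: ID(n), OP(-), ID(n), OP(*), ID(n), OP(/), ID(z)


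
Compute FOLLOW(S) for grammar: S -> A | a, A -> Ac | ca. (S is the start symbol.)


$ ∈ FOLLOW(S). For each A -> αBβ: add FIRST(β)\{ε} to FOLLOW(B); if β nullable, add FOLLOW(A).
FOLLOW(S) = {$}


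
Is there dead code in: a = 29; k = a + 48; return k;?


a is read by k's definition; k is returned
No dead code


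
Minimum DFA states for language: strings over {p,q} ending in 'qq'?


Track the longest suffix of input matching a prefix of 'qq': 3 classes (prefixes of length 0..2)
Minimal DFA: 3 states


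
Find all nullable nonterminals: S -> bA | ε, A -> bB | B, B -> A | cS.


A nonterminal is nullable iff some alternative derives ε (directly, or every symbol in it is nullable)
Nullable: {S}


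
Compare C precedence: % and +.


'%' is multiplicative (level 10); '+' is additive (level 9)
Higher level binds tighter
'%' has higher precedence than '+'


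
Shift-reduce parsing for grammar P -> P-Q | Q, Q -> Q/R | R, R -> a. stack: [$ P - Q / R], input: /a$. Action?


handle 'Q/R' on top
Action: reduce (Q -> Q/R)


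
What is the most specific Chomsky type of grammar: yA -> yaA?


LHS has context (more than one symbol) and |LHS| ≤ |RHS|
Classification: Type 1 (Context-Sensitive)


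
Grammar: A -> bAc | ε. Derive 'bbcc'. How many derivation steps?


Derivation: A => bAc => bbAcc => bbcc
Steps: 3


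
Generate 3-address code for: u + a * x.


Break into single-operator statements:
t1 = a * x
t2 = u + t1


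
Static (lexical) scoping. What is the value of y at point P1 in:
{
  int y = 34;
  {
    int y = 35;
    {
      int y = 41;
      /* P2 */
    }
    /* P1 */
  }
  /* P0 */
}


y declared in the same block as P1
y = 35


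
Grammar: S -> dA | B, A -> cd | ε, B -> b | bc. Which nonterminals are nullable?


A nonterminal is nullable iff some alternative derives ε (directly, or every symbol in it is nullable)
Nullable: {A}


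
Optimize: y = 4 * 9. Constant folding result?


4 * 9 = 36 at compile time
Optimized: y = 36


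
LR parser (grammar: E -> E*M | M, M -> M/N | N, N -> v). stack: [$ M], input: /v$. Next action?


shift '/' to continue M -> M/N
Action: shift


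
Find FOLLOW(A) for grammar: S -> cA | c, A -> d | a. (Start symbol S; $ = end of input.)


$ ∈ FOLLOW(S). For each A -> αBβ: add FIRST(β)\{ε} to FOLLOW(B); if β nullable, add FOLLOW(A).
FOLLOW(A) = {$}


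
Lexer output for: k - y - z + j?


Scan left to right, longest-match per lexeme
Tokens: ID(k), OP(-), ID(y), OP(-), ID(z), OP(+), ID(j)


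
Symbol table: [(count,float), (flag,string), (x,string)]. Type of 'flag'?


Lookup 'flag' → type string


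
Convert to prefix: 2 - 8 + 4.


left-to-right (same/higher precedence on left): tree is (+ (- 2 8) 4)
Prefix: + - 2 8 4


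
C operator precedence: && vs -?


'-' is additive (level 9); '&&' is logical AND (level 2)
Higher level binds tighter
'-' has higher precedence than '&&'


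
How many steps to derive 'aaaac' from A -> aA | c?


Derivation: A => aA => aaA => aaaA => aaaaA => aaaac
Steps: 5


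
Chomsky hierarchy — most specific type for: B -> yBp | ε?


Single nonterminal LHS, but y^n p^n is not regular
Classification: Type 2 (Context-Free)


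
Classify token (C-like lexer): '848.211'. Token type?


Pattern: digits with a decimal point
Type: FLOAT_LITERAL


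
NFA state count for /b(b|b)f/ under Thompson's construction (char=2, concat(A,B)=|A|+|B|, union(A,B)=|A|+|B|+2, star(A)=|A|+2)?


Syntax tree has 4 char leaf(s), 1 union(s), 0 star(s)
chars contribute 4×2 = 8; each union adds +2; each star adds +2
Total: 8 + 2 + 0 = 10 states


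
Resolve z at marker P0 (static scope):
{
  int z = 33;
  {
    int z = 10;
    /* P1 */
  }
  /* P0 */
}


z declared in the same block as P0
z = 33


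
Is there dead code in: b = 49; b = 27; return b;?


first assignment to b is overwritten before any read
Dead: 'b = 49'


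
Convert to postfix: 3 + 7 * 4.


* has higher precedence, evaluate 7*4 first
Postfix: 3 7 4 * +


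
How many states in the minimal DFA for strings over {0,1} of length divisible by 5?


Track length mod 5: states 0..4, accept at 0
Minimal DFA: 5 states


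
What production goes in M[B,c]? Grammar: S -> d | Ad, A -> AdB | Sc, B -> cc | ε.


For [B, c]: 'c' ∈ FIRST(cc)
Entry: B -> cc


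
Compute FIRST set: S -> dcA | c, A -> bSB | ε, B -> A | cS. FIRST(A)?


Per alternative of A: FIRST(bSB) = {b}; FIRST(ε) = {ε}
FIRST(A) = {b, ε}


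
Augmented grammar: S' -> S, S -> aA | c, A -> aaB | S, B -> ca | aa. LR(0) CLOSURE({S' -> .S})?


Start: S' -> .S
For each item with dot before a nonterminal B, add B -> .γ for every B-production
Closure: [S' -> .S, S -> .aA, S -> .c]


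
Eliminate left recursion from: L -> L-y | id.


Left-recursive alternatives: L-y; non-recursive: id
Introduce L': L -> idL', L' -> -yL' | ε


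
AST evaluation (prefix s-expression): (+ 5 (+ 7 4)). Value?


Evaluate inner: (+ 7 4) = 11
Evaluate root: (+ 5 11) = 16
Result: 16


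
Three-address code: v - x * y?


Break into single-operator statements:
t1 = x * y
t2 = v - t1


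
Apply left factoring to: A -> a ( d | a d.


Common prefix: 'a'
Factored: A -> a A', A' -> ( d | d


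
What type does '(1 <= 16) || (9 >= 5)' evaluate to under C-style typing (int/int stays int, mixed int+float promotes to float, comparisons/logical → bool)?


Operand types: bool || bool
Rule: logical operators take bool operands and yield bool
Result type: bool


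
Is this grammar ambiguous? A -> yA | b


right-linear, alternatives start with distinct terminals 'y' vs 'b': unique leftmost derivation
Unambiguous


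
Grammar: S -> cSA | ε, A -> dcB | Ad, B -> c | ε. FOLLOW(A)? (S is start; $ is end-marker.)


$ ∈ FOLLOW(S). For each A -> αBβ: add FIRST(β)\{ε} to FOLLOW(B); if β nullable, add FOLLOW(A).
FOLLOW(A) = {$, d}


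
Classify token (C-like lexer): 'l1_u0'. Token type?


Pattern: letter/underscore followed by alphanumerics, not a keyword
Type: IDENTIFIER


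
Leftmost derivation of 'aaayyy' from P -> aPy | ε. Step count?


Derivation: P => aPy => aaPyy => aaaPyyy => aaayyy
Steps: 4


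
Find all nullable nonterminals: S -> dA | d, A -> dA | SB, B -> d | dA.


A nonterminal is nullable iff some alternative derives ε (directly, or every symbol in it is nullable)
Nullable: {}


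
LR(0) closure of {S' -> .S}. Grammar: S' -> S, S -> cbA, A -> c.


Start: S' -> .S
For each item with dot before a nonterminal B, add B -> .γ for every B-production
Closure: [S' -> .S, S -> .cbA]


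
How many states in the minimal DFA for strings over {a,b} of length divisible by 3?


Track length mod 3: states 0..2, accept at 0
Minimal DFA: 3 states


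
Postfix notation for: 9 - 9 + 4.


Left to right (same or higher precedence on left)
Postfix: 9 9 - 4 +


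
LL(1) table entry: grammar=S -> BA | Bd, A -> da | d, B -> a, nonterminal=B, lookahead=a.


For [B, a]: 'a' ∈ FIRST(a)
Entry: B -> a


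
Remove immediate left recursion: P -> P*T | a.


Left-recursive alternatives: P*T; non-recursive: a
Introduce P': P -> aP', P' -> *TP' | ε


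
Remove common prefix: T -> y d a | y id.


Common prefix: 'y'
Factored: T -> y T', T' -> d a | id


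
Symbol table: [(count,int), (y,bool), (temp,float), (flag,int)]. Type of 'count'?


Lookup 'count' → type int


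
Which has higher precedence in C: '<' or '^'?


'<' is relational (level 7); '^' is bitwise XOR (level 4)
Higher level binds tighter
'<' has higher precedence than '^'


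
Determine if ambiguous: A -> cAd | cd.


balanced c^n…d^n: each string has a unique parse
Unambiguous


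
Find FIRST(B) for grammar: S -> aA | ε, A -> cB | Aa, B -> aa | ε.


Per alternative of B: FIRST(aa) = {a}; FIRST(ε) = {ε}
FIRST(B) = {a, ε}


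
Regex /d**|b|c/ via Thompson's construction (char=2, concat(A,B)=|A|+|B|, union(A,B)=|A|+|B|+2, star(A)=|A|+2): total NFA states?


Syntax tree has 3 char leaf(s), 2 union(s), 2 star(s)
chars contribute 3×2 = 6; each union adds +2; each star adds +2
Total: 6 + 4 + 4 = 14 states


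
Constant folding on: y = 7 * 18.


7 * 18 = 126 at compile time
Optimized: y = 126


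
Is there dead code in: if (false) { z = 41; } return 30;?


condition is constant false, so the whole block is unreachable
Dead: 'if (false) { z = 41; }'


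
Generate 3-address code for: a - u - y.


Break into single-operator statements:
t1 = a - u
t2 = t1 - y


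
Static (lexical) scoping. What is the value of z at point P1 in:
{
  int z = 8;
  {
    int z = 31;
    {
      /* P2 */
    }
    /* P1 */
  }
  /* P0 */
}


z declared in the same block as P1
z = 31


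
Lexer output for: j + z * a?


Scan left to right, longest-match per lexeme
Tokens: ID(j), OP(+), ID(z), OP(*), ID(a)


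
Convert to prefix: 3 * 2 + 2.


left-to-right (same/higher precedence on left): tree is (+ (* 3 2) 2)
Prefix: + * 3 2 2


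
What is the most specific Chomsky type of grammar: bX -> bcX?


LHS has context (more than one symbol) and |LHS| ≤ |RHS|
Classification: Type 1 (Context-Sensitive)


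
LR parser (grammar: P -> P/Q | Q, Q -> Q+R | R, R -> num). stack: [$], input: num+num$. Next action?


no handle on stack; shift 'num'
Action: shift


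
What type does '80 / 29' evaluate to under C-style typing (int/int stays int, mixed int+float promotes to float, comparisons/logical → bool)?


Operand types: int / int
Rule: mixed int/float promotes to float; int/int stays int
Result type: int


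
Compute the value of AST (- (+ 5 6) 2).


Evaluate inner: (+ 5 6) = 11
Evaluate root: (- 11 2) = 9
Result: 9


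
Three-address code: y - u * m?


Break into single-operator statements:
t1 = u * m
t2 = y - t1


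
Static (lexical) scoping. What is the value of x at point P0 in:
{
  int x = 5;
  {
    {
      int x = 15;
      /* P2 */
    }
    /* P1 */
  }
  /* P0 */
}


x declared in the same block as P0
x = 5


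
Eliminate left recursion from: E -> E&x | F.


Left-recursive alternatives: E&x; non-recursive: F
Introduce E': E -> FE', E' -> &xE' | ε


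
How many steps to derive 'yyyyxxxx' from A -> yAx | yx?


Derivation: A => yAx => yyAxx => yyyAxxx => yyyyxxxx
Steps: 4


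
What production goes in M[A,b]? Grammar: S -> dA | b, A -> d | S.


For [A, b]: 'b' ∈ FIRST(S)
Entry: A -> S


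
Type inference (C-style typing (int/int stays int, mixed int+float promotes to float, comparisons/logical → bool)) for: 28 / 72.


Operand types: int / int
Rule: mixed int/float promotes to float; int/int stays int
Result type: int


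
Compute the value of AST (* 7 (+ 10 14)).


Evaluate inner: (+ 10 14) = 24
Evaluate root: (* 7 24) = 168
Result: 168


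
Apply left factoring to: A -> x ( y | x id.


Common prefix: 'x'
Factored: A -> x A', A' -> ( y | id


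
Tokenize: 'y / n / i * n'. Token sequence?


Scan left to right, longest-match per lexeme
Tokens: ID(y), OP(/), ID(n), OP(/), ID(i), OP(*), ID(n)


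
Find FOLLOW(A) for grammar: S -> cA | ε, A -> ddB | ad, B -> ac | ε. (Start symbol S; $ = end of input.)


$ ∈ FOLLOW(S). For each A -> αBβ: add FIRST(β)\{ε} to FOLLOW(B); if β nullable, add FOLLOW(A).
FOLLOW(A) = {$}


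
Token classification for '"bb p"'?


Pattern: double-quoted sequence
Type: STRING_LITERAL


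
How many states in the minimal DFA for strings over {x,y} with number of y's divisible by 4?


Track (count of y) mod 4: states 0..3, accept at 0
Minimal DFA: 4 states


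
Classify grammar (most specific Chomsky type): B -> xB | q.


Right-linear: every RHS is a terminal or a terminal followed by one nonterminal
Classification: Type 3 (Regular)


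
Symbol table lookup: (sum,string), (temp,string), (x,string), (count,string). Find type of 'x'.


Lookup 'x' → type string


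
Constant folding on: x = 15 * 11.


15 * 11 = 165 at compile time
Optimized: x = 165


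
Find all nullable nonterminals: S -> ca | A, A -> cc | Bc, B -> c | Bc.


A nonterminal is nullable iff some alternative derives ε (directly, or every symbol in it is nullable)
Nullable: {}


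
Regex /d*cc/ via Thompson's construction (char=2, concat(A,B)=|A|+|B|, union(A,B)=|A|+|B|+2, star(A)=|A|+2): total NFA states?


Syntax tree has 3 char leaf(s), 0 union(s), 1 star(s)
chars contribute 3×2 = 6; each union adds +2; each star adds +2
Total: 6 + 0 + 2 = 8 states


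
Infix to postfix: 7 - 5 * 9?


* has higher precedence, evaluate 5*9 first
Postfix: 7 5 9 * -


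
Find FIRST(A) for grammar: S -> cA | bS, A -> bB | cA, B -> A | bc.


Per alternative of A: FIRST(bB) = {b}; FIRST(cA) = {c}
FIRST(A) = {b, c}


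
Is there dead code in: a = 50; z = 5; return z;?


a is assigned but never read
Dead: 'a = 50'


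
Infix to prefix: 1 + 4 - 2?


left-to-right (same/higher precedence on left): tree is (- (+ 1 4) 2)
Prefix: - + 1 4 2


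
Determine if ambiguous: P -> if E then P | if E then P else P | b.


dangling else: 'if E then if E then b else b' parses two ways
Ambiguous


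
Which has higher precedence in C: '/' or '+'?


'/' is multiplicative (level 10); '+' is additive (level 9)
Higher level binds tighter
'/' has higher precedence than '+'


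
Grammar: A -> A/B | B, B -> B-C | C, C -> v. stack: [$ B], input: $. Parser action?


lookahead ∉ {-} so B won't extend; reduce A -> B
Action: reduce (A -> B)


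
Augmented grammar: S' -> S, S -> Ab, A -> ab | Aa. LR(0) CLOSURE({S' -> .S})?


Start: S' -> .S
For each item with dot before a nonterminal B, add B -> .γ for every B-production
Closure: [S' -> .S, S -> .Ab, A -> .ab, A -> .Aa]


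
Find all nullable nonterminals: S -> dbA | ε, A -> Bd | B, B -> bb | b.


A nonterminal is nullable iff some alternative derives ε (directly, or every symbol in it is nullable)
Nullable: {S}


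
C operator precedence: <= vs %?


'%' is multiplicative (level 10); '<=' is relational (level 7)
Higher level binds tighter
'%' has higher precedence than '<='


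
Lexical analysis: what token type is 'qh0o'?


Pattern: letter/underscore followed by alphanumerics, not a keyword
Type: IDENTIFIER


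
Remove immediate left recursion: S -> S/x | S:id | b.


Left-recursive alternatives: S/x, S:id; non-recursive: b
Introduce S': S -> bS', S' -> /xS' | :idS' | ε


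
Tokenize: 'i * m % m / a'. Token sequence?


Scan left to right, longest-match per lexeme
Tokens: ID(i), OP(*), ID(m), OP(%), ID(m), OP(/), ID(a)


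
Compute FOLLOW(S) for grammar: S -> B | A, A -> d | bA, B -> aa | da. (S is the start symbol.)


$ ∈ FOLLOW(S). For each A -> αBβ: add FIRST(β)\{ε} to FOLLOW(B); if β nullable, add FOLLOW(A).
FOLLOW(S) = {$}


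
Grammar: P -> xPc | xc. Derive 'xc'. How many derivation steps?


Derivation: P => xc
Steps: 1


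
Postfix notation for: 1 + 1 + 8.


Left to right (same or higher precedence on left)
Postfix: 1 1 + 8 +


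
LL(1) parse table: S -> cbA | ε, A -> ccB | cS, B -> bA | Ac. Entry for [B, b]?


For [B, b]: 'b' ∈ FIRST(bA)
Entry: B -> bA


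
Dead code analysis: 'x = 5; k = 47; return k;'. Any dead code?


x is assigned but never read
Dead: 'x = 5'


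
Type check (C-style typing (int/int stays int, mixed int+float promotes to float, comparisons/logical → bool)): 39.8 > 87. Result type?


Operand types: float > int
Rule: comparison yields bool
Result type: bool


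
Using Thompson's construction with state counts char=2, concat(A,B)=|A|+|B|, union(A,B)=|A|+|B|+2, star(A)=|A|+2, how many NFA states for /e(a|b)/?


Syntax tree has 3 char leaf(s), 1 union(s), 0 star(s)
chars contribute 3×2 = 6; each union adds +2; each star adds +2
Total: 6 + 2 + 0 = 8 states


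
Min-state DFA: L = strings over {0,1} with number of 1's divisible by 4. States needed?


Track (count of 1) mod 4: states 0..3, accept at 0
Minimal DFA: 4 states


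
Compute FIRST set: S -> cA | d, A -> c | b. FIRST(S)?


Per alternative of S: FIRST(cA) = {c}; FIRST(d) = {d}
FIRST(S) = {c, d}


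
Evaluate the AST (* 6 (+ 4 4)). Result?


Evaluate inner: (+ 4 4) = 8
Evaluate root: (* 6 8) = 48
Result: 48


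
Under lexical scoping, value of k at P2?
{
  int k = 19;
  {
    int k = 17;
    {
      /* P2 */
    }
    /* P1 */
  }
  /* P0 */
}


P2's block does not declare k; resolves to the enclosing declaration at depth 1
k = 17


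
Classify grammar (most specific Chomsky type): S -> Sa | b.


Left-linear: every RHS is a terminal or one nonterminal followed by a terminal
Classification: Type 3 (Regular)


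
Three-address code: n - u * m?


Break into single-operator statements:
t1 = u * m
t2 = n - t1


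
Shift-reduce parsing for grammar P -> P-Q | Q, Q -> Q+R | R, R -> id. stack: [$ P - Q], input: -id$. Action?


handle 'P-Q' on top; lookahead ∈ FOLLOW(P) = {-, $}
Action: reduce (P -> P-Q)


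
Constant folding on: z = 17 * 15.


17 * 15 = 255 at compile time
Optimized: z = 255


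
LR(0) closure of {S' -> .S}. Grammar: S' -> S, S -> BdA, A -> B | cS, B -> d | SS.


Start: S' -> .S
For each item with dot before a nonterminal B, add B -> .γ for every B-production
Closure: [S' -> .S, S -> .BdA, B -> .d, B -> .SS]


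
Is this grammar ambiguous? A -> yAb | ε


balanced y^n…b^n: each string has a unique parse
Unambiguous


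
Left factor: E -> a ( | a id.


Common prefix: 'a'
Factored: E -> a E', E' -> ( | id


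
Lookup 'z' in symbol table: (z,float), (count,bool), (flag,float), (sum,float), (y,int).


Lookup 'z' → type float


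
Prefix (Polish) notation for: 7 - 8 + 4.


left-to-right (same/higher precedence on left): tree is (+ (- 7 8) 4)
Prefix: + - 7 8 4


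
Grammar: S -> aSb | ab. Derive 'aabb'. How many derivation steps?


Derivation: S => aSb => aabb
Steps: 2


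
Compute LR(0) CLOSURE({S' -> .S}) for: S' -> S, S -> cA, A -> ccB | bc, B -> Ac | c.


Start: S' -> .S
For each item with dot before a nonterminal B, add B -> .γ for every B-production
Closure: [S' -> .S, S -> .cA]


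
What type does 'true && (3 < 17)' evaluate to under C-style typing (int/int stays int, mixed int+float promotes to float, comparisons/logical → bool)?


Operand types: bool && bool
Rule: logical operators take bool operands and yield bool
Result type: bool


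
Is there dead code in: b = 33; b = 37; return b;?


first assignment to b is overwritten before any read
Dead: 'b = 33'


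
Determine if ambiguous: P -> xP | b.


right-linear, alternatives start with distinct terminals 'x' vs 'b': unique leftmost derivation
Unambiguous


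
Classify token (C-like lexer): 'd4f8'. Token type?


Pattern: letter/underscore followed by alphanumerics, not a keyword
Type: IDENTIFIER


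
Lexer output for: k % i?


Scan left to right, longest-match per lexeme
Tokens: ID(k), OP(%), ID(i)


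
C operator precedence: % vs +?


'%' is multiplicative (level 10); '+' is additive (level 9)
Higher level binds tighter
'%' has higher precedence than '+'


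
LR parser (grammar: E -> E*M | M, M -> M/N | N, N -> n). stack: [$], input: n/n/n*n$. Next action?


no handle on stack; shift 'n'
Action: shift


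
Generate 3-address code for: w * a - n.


Break into single-operator statements:
t1 = w * a
t2 = t1 - n


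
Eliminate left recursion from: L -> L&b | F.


Left-recursive alternatives: L&b; non-recursive: F
Introduce L': L -> FL', L' -> &bL' | ε


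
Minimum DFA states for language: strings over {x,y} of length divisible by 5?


Track length mod 5: states 0..4, accept at 0
Minimal DFA: 5 states


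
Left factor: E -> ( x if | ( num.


Common prefix: '('
Factored: E -> ( E', E' -> x if | num


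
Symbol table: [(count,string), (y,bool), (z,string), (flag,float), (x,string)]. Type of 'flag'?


Lookup 'flag' → type float


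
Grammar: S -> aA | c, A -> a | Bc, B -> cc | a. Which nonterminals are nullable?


A nonterminal is nullable iff some alternative derives ε (directly, or every symbol in it is nullable)
Nullable: {}


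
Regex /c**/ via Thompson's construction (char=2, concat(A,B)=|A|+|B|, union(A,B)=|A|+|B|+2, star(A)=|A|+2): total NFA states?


Syntax tree has 1 char leaf(s), 0 union(s), 2 star(s)
chars contribute 1×2 = 2; each union adds +2; each star adds +2
Total: 2 + 0 + 4 = 6 states


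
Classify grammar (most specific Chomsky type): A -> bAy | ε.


Single nonterminal LHS, but b^n y^n is not regular
Classification: Type 2 (Context-Free)


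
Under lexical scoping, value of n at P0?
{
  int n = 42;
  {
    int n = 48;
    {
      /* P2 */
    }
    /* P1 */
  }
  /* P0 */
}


n declared in the same block as P0
n = 42


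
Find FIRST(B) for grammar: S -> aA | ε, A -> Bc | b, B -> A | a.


Per alternative of B: FIRST(A) = {a, b}; FIRST(a) = {a}
FIRST(B) = {a, b}


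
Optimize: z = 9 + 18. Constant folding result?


9 + 18 = 27 at compile time
Optimized: z = 27


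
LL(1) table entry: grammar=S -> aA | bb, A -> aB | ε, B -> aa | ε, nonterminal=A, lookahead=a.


For [A, a]: 'a' ∈ FIRST(aB)
Entry: A -> aB


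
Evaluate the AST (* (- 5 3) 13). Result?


Evaluate inner: (- 5 3) = 2
Evaluate root: (* 2 13) = 26
Result: 26


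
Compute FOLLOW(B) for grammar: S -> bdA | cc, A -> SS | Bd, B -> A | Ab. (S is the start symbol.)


$ ∈ FOLLOW(S). For each A -> αBβ: add FIRST(β)\{ε} to FOLLOW(B); if β nullable, add FOLLOW(A).
FOLLOW(B) = {d}


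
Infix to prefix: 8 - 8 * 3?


'*' binds tighter: tree is (- 8 (* 8 3))
Prefix: - 8 * 8 3


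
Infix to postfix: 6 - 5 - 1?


Left to right (same or higher precedence on left)
Postfix: 6 5 - 1 -


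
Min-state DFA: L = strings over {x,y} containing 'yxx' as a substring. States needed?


KMP-style automaton: 3 progress states + 1 absorbing accept = 4
Minimal DFA: 4 states


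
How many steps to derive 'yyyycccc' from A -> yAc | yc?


Derivation: A => yAc => yyAcc => yyyAccc => yyyycccc
Steps: 4


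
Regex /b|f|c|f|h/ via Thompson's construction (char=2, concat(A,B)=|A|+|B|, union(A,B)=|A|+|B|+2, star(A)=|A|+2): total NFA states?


Syntax tree has 5 char leaf(s), 4 union(s), 0 star(s)
chars contribute 5×2 = 10; each union adds +2; each star adds +2
Total: 10 + 8 + 0 = 18 states


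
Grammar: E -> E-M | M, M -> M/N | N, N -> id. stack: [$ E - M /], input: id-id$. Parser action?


no handle; shift 'id'
Action: shift


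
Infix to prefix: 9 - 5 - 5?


left-to-right (same/higher precedence on left): tree is (- (- 9 5) 5)
Prefix: - - 9 5 5


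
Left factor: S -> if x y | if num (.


Common prefix: 'if'
Factored: S -> if S', S' -> x y | num (


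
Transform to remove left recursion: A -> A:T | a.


Left-recursive alternatives: A:T; non-recursive: a
Introduce A': A -> aA', A' -> :TA' | ε


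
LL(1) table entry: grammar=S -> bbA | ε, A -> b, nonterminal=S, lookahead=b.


For [S, b]: 'b' ∈ FIRST(bbA)
Entry: S -> bbA


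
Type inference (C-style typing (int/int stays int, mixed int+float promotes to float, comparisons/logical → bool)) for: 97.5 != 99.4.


Operand types: float != float
Rule: comparison yields bool
Result type: bool


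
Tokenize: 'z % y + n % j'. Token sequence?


Scan left to right, longest-match per lexeme
Tokens: ID(z), OP(%), ID(y), OP(+), ID(n), OP(%), ID(j)


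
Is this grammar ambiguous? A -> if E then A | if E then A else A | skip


dangling else: 'if E then if E then skip else skip' parses two ways
Ambiguous


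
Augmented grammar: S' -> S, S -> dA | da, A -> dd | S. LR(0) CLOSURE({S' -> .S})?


Start: S' -> .S
For each item with dot before a nonterminal B, add B -> .γ for every B-production
Closure: [S' -> .S, S -> .dA, S -> .da]


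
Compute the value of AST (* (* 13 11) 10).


Evaluate inner: (* 13 11) = 143
Evaluate root: (* 143 10) = 1430
Result: 1430


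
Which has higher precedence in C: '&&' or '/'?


'/' is multiplicative (level 10); '&&' is logical AND (level 2)
Higher level binds tighter
'/' has higher precedence than '&&'


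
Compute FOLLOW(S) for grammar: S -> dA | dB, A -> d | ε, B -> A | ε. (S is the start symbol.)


$ ∈ FOLLOW(S). For each A -> αBβ: add FIRST(β)\{ε} to FOLLOW(B); if β nullable, add FOLLOW(A).
FOLLOW(S) = {$}
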